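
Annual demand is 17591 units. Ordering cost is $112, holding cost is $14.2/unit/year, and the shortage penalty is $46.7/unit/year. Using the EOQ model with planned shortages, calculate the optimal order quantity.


Formula: EOQ* = sqrt(2DS/H) * sqrt((H+P)/P)
Base EOQ = sqrt(2*17591*112/14.2) = 526.77 units
Correction = sqrt((14.2+46.7)/46.7) = 1.14196
EOQ* = 526.77 * 1.14196 = 601.6 units

601.6 units


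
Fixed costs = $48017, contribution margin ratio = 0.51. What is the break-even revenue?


Formula: BER = Fixed Costs / Contribution Margin Ratio
BER = $48017 / 0.51
BER = $94150.98 (to the nearest cent)

$94150.98


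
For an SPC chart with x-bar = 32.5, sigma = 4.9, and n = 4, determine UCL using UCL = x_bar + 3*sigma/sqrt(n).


UCL = 32.5 + 3 * 4.9 / sqrt(4)

39.85


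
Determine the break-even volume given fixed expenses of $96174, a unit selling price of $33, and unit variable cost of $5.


Formula: BEQ = Fixed Costs / (Price - Variable Cost)
Contribution margin = $33 - $5 = $28/unit
BEQ = ceil($96174 / $28/unit) = ceil(3434.79) = 3435 units

3435 units


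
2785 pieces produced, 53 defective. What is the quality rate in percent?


Formula: Quality Rate = Good Pieces / Total Pieces * 100
Good pieces = 2785 - 53 = 2732
QR = 2732 / 2785 * 100 = 98.1%

98.1%


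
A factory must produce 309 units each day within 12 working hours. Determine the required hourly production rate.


Formula: Production Rate = Daily Demand / Available Hours
Rate = 309 units/day / 12 hours/day
Rate = 25.8 units/hour

25.8 units/hour


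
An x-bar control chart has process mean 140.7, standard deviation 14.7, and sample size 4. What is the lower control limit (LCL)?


LCL = 140.7 - 3 * 14.7 / sqrt(4)

118.65


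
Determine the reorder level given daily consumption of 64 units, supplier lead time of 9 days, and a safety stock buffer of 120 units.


Formula: ROP = (Daily Demand * Lead Time) + Safety Stock
Demand during lead time = 64 * 9 = 576 units
ROP = 576 + 120 = 696 units

696 units


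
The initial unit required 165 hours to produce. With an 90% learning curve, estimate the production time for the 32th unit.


Formula: T_n = T_1 * (learning_rate)^(log2(n)) where learning_rate = rate/100
Doublings = log2(32) = 5
T_n = 165 * 0.9^5
T_n = 165 * 0.5905 = 97.4 hours

97.4 hours


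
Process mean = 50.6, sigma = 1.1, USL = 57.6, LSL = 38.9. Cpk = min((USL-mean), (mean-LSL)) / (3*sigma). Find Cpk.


Cpu = (57.6 - 50.6) / (3 * 1.1) = 2.12
Cpl = (50.6 - 38.9) / (3 * 1.1) = 3.55
Cpk = min(2.12, 3.55) = 2.12

2.12


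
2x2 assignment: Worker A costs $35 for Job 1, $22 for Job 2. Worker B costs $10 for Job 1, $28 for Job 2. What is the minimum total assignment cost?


Option 1: A->1 + B->2 = $35 + $28 = $63
Option 2: A->2 + B->1 = $22 + $10 = $32
Min cost = min($63, $32) = $32

$32


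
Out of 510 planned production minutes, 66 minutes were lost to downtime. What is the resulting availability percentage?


Formula: Availability = (Planned Time - Downtime) / Planned Time * 100
Uptime = 510 - 66 = 444 min
Availability = 444 / 510 * 100 = 87.1%

87.1%


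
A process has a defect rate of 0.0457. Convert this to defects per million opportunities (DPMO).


DPMO = defect_rate * 1000000 = 0.0457 * 1000000

45700


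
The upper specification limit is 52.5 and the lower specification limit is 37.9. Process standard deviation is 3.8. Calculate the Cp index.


Cp = (52.5 - 37.9) / (6 * 3.8)

0.64


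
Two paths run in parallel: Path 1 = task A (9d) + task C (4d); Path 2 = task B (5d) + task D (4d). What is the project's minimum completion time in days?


Path 1 = 9 + 4 = 13 days
Path 2 = 5 + 4 = 9 days
Duration = max(13, 9) = 13 days

13 days


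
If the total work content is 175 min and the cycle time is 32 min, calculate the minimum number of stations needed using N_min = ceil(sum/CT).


Formula: N_min = ceil(Sum of Task Times / Cycle Time)
N_min = ceil(175 min / 32 min) = ceil(5.4688)
N_min = 6 stations

6


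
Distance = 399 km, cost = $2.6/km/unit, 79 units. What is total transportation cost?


TC = dist * cost * units = 399 * 2.6 * 79 = $81954.60

$81954.60


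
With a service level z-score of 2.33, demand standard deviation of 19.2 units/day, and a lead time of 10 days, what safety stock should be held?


Formula: SS = z * sigma_d * sqrt(LT)
sqrt(LT) = sqrt(10) = 3.1623
SS = 2.33 * 19.2 * 3.1623
SS = 141.5 units

141.5 units


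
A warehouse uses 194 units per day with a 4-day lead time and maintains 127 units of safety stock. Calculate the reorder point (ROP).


Formula: ROP = (Daily Demand * Lead Time) + Safety Stock
Demand during lead time = 194 * 4 = 776 units
ROP = 776 + 127 = 903 units

903 units


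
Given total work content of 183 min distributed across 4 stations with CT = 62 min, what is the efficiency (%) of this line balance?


Formula: Efficiency = Sum of Task Times / (N_stations * CT) * 100
Total station capacity = 4 stations * 62 min = 248 min
Efficiency = 183 / 248 * 100 = 73.8%

73.8%


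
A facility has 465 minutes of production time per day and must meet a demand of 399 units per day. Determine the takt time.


Formula: Takt Time = Available Production Time / Customer Demand
Takt = 465 min/day / 399 units/day
Takt = 1.17 min/unit

1.17 min/unit


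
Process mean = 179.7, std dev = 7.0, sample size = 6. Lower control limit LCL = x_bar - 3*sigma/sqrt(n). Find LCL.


LCL = 179.7 - 3 * 7.0 / sqrt(6)

171.13


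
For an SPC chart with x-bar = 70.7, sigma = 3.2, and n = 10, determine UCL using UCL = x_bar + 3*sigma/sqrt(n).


UCL = 70.7 + 3 * 3.2 / sqrt(10)

73.74


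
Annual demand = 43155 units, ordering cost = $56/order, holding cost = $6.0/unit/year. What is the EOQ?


Formula: EOQ = sqrt(2 * D * S / H)
Numerator: 2 * 43155 * 56 = 4833360
2DS/H = 4833360 / 6.0 = 805560.0
EOQ = sqrt(805560.0) = 897.5 units

897.5 units


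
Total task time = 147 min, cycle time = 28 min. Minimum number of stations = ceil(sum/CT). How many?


Formula: N_min = ceil(Sum of Task Times / Cycle Time)
N_min = ceil(147 min / 28 min) = ceil(5.25)
N_min = 6 stations

6


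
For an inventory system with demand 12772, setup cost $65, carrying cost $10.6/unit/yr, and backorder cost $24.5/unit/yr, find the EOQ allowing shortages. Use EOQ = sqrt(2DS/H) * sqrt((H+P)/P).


Formula: EOQ* = sqrt(2DS/H) * sqrt((H+P)/P)
Base EOQ = sqrt(2*12772*65/10.6) = 395.77 units
Correction = sqrt((10.6+24.5)/24.5) = 1.19693
EOQ* = 395.77 * 1.19693 = 473.7 units

473.7 units


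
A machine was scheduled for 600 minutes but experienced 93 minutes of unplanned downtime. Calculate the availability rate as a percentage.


Formula: Availability = (Planned Time - Downtime) / Planned Time * 100
Uptime = 600 - 93 = 507 min
Availability = 507 / 600 * 100 = 84.5%

84.5%


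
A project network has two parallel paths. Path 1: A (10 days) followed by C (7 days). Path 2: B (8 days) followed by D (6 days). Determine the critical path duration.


Path 1 = 10 + 7 = 17 days
Path 2 = 8 + 6 = 14 days
Duration = max(17, 14) = 17 days

17 days


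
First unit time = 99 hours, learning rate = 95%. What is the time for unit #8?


Formula: T_n = T_1 * (learning_rate)^(log2(n)) where learning_rate = rate/100
Doublings = log2(8) = 3
T_n = 99 * 0.95^3
T_n = 99 * 0.8574 = 84.9 hours

84.9 hours


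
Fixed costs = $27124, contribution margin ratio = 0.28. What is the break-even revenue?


Formula: BER = Fixed Costs / Contribution Margin Ratio
BER = $27124 / 0.28
BER = $96871.43 (to the nearest cent)

$96871.43


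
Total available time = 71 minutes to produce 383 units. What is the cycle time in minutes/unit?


Formula: CT = Available Time / Number of Units
CT = 71 min / 383 units
CT = 0.19 min/unit

0.19 min/unit


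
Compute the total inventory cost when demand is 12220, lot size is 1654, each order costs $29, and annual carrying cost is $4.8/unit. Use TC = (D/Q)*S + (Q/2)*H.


TC = 12220/1654 * 29 + 1654/2 * 4.8

$4183.86


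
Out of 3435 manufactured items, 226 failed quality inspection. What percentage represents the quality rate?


Formula: Quality Rate = Good Pieces / Total Pieces * 100
Good pieces = 3435 - 226 = 3209
QR = 3209 / 3435 * 100 = 93.4%

93.4%


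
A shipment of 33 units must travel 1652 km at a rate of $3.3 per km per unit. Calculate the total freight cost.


TC = dist * cost * units = 1652 * 3.3 * 33 = $179902.80

$179902.80


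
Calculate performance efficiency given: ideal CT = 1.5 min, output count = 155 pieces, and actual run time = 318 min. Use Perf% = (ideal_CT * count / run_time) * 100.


Formula: Performance = (Ideal CT * Total Count) / Run Time * 100
Ideal output time = 1.5 * 155 = 232.5 min
Performance = 232.5 / 318 * 100 = 73.1%

73.1%


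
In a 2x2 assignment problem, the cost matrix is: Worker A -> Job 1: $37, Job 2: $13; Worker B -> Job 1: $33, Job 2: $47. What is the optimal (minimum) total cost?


Option 1: A->1 + B->2 = $37 + $47 = $84
Option 2: A->2 + B->1 = $13 + $33 = $46
Min cost = min($84, $46) = $46

$46


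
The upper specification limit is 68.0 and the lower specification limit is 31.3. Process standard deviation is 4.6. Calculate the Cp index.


Cp = (68.0 - 31.3) / (6 * 4.6)

1.33


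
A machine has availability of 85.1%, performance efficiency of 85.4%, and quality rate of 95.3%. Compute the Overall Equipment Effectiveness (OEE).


Formula: OEE = Availability * Performance * Quality / 10000
A * P = 85.1% * 85.4% / 100 = 72.68%
OEE = 72.68% * 95.3% / 100 = 69.3%

69.3%


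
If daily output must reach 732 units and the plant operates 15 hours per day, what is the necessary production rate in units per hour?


Formula: Production Rate = Daily Demand / Available Hours
Rate = 732 units/day / 15 hours/day
Rate = 48.8 units/hour

48.8 units/hour


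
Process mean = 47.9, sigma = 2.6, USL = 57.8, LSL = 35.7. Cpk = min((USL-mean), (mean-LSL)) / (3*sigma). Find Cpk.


Cpu = (57.8 - 47.9) / (3 * 2.6) = 1.27
Cpl = (47.9 - 35.7) / (3 * 2.6) = 1.56
Cpk = min(1.27, 1.56) = 1.27

1.27


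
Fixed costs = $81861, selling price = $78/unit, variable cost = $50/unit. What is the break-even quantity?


Formula: BEQ = Fixed Costs / (Price - Variable Cost)
Contribution margin = $78 - $50 = $28/unit
BEQ = ceil($81861 / $28/unit) = ceil(2923.61) = 2924 units

2924 units


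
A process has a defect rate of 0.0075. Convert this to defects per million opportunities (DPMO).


DPMO = defect_rate * 1000000 = 0.0075 * 1000000

7500


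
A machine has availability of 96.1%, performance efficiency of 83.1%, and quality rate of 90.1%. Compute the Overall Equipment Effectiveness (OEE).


Formula: OEE = Availability * Performance * Quality / 10000
A * P = 96.1% * 83.1% / 100 = 79.86%
OEE = 79.86% * 90.1% / 100 = 72.0%

72.0%


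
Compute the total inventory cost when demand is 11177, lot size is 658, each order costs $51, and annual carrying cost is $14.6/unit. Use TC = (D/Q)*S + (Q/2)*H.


TC = 11177/658 * 51 + 658/2 * 14.6

$5669.70


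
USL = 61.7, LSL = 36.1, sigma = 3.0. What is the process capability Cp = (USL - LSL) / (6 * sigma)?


Cp = (61.7 - 36.1) / (6 * 3.0)

1.42


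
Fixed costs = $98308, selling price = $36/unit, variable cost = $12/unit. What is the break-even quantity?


Formula: BEQ = Fixed Costs / (Price - Variable Cost)
Contribution margin = $36 - $12 = $24/unit
BEQ = ceil($98308 / $24/unit) = ceil(4096.17) = 4097 units

4097 units


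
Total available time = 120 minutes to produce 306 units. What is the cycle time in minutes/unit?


Formula: CT = Available Time / Number of Units
CT = 120 min / 306 units
CT = 0.39 min/unit

0.39 min/unit


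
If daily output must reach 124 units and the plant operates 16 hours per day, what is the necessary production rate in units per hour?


Formula: Production Rate = Daily Demand / Available Hours
Rate = 124 units/day / 16 hours/day
Rate = 7.8 units/hour

7.8 units/hour


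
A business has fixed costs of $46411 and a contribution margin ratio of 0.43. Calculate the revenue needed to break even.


Formula: BER = Fixed Costs / Contribution Margin Ratio
BER = $46411 / 0.43
BER = $107932.56 (to the nearest cent)

$107932.56


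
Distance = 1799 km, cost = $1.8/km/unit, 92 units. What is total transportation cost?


TC = dist * cost * units = 1799 * 1.8 * 92 = $297914.40

$297914.40


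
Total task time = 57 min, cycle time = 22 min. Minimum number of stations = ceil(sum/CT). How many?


Formula: N_min = ceil(Sum of Task Times / Cycle Time)
N_min = ceil(57 min / 22 min) = ceil(2.5909)
N_min = 3 stations

3


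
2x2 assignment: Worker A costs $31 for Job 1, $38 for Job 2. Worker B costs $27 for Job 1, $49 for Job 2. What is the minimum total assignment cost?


Option 1: A->1 + B->2 = $31 + $49 = $80
Option 2: A->2 + B->1 = $38 + $27 = $65
Min cost = min($80, $65) = $65

$65


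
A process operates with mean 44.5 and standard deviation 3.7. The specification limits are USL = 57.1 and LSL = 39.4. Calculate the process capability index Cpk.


Cpu = (57.1 - 44.5) / (3 * 3.7) = 1.14
Cpl = (44.5 - 39.4) / (3 * 3.7) = 0.46
Cpk = min(1.14, 0.46) = 0.46

0.46


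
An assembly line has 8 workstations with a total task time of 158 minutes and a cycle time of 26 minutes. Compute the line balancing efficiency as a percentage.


Formula: Efficiency = Sum of Task Times / (N_stations * CT) * 100
Total station capacity = 8 stations * 26 min = 208 min
Efficiency = 158 / 208 * 100 = 76.0%

76.0%


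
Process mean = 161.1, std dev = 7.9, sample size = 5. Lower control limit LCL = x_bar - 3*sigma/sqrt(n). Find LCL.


LCL = 161.1 - 3 * 7.9 / sqrt(5)

150.5


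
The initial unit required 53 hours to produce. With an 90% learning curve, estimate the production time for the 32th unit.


Formula: T_n = T_1 * (learning_rate)^(log2(n)) where learning_rate = rate/100
Doublings = log2(32) = 5
T_n = 53 * 0.9^5
T_n = 53 * 0.5905 = 31.3 hours

31.3 hours


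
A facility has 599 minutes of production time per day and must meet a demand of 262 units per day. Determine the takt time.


Formula: Takt Time = Available Production Time / Customer Demand
Takt = 599 min/day / 262 units/day
Takt = 2.29 min/unit

2.29 min/unit


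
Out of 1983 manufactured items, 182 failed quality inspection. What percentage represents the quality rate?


Formula: Quality Rate = Good Pieces / Total Pieces * 100
Good pieces = 1983 - 182 = 1801
QR = 1801 / 1983 * 100 = 90.8%

90.8%


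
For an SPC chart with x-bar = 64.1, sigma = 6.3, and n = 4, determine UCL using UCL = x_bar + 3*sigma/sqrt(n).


UCL = 64.1 + 3 * 6.3 / sqrt(4)

73.55


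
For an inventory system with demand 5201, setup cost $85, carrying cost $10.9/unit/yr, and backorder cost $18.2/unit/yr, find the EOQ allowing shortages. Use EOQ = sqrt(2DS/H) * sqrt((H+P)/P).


Formula: EOQ* = sqrt(2DS/H) * sqrt((H+P)/P)
Base EOQ = sqrt(2*5201*85/10.9) = 284.81 units
Correction = sqrt((10.9+18.2)/18.2) = 1.26448
EOQ* = 284.81 * 1.26448 = 360.1 units

360.1 units


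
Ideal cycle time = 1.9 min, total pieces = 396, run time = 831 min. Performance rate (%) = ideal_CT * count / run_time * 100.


Formula: Performance = (Ideal CT * Total Count) / Run Time * 100
Ideal output time = 1.9 * 396 = 752.4 min
Performance = 752.4 / 831 * 100 = 90.5%

90.5%


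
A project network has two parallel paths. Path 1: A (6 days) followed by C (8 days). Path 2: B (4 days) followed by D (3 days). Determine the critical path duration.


Path 1 = 6 + 8 = 14 days
Path 2 = 4 + 3 = 7 days
Duration = max(14, 7) = 14 days

14 days


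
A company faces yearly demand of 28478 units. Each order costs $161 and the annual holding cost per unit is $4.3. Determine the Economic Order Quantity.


Formula: EOQ = sqrt(2 * D * S / H)
Numerator: 2 * 28478 * 161 = 9169916
2DS/H = 9169916 / 4.3 = 2132538.6
EOQ = sqrt(2132538.6) = 1460.3 units

1460.3 units


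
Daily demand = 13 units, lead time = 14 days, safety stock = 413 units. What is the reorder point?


Formula: ROP = (Daily Demand * Lead Time) + Safety Stock
Demand during lead time = 13 * 14 = 182 units
ROP = 182 + 413 = 595 units

595 units


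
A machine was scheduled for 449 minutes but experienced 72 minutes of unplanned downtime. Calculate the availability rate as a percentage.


Formula: Availability = (Planned Time - Downtime) / Planned Time * 100
Uptime = 449 - 72 = 377 min
Availability = 377 / 449 * 100 = 84.0%

84.0%


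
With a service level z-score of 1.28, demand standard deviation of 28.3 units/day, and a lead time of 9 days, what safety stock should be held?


Formula: SS = z * sigma_d * sqrt(LT)
sqrt(LT) = sqrt(9) = 3.0
SS = 1.28 * 28.3 * 3.0
SS = 108.7 units

108.7 units


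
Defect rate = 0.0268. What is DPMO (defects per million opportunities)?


DPMO = defect_rate * 1000000 = 0.0268 * 1000000

26800


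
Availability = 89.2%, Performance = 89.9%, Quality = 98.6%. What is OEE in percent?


Formula: OEE = Availability * Performance * Quality / 10000
A * P = 89.2% * 89.9% / 100 = 80.19%
OEE = 80.19% * 98.6% / 100 = 79.1%

79.1%


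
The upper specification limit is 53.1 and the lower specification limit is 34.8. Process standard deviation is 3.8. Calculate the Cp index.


Cp = (53.1 - 34.8) / (6 * 3.8)

0.8


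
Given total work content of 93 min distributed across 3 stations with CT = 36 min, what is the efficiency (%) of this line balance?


Formula: Efficiency = Sum of Task Times / (N_stations * CT) * 100
Total station capacity = 3 stations * 36 min = 108 min
Efficiency = 93 / 108 * 100 = 86.1%

86.1%


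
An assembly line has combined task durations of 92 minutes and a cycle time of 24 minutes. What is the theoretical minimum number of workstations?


Formula: N_min = ceil(Sum of Task Times / Cycle Time)
N_min = ceil(92 min / 24 min) = ceil(3.8333)
N_min = 4 stations

4


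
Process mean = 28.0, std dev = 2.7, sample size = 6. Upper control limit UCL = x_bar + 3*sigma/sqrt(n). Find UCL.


UCL = 28.0 + 3 * 2.7 / sqrt(6)

31.31


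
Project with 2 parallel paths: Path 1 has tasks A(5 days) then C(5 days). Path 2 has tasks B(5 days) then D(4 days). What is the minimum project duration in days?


Path 1 = 5 + 5 = 10 days
Path 2 = 5 + 4 = 9 days
Duration = max(10, 9) = 10 days

10 days


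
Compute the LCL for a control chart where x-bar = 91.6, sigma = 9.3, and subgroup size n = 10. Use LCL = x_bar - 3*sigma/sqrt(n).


LCL = 91.6 - 3 * 9.3 / sqrt(10)

82.78


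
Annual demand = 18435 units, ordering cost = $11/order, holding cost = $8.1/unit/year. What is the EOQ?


Formula: EOQ = sqrt(2 * D * S / H)
Numerator: 2 * 18435 * 11 = 405570
2DS/H = 405570 / 8.1 = 50070.4
EOQ = sqrt(50070.4) = 223.8 units

223.8 units


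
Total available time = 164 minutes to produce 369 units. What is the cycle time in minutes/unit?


Formula: CT = Available Time / Number of Units
CT = 164 min / 369 units
CT = 0.44 min/unit

0.44 min/unit


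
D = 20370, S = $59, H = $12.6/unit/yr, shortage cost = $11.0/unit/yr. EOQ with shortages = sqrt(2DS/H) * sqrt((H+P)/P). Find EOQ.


Formula: EOQ* = sqrt(2DS/H) * sqrt((H+P)/P)
Base EOQ = sqrt(2*20370*59/12.6) = 436.77 units
Correction = sqrt((12.6+11.0)/11.0) = 1.46474
EOQ* = 436.77 * 1.46474 = 639.8 units

639.8 units


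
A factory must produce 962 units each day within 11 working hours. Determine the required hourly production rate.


Formula: Production Rate = Daily Demand / Available Hours
Rate = 962 units/day / 11 hours/day
Rate = 87.5 units/hour

87.5 units/hour


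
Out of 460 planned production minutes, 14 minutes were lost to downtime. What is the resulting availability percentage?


Formula: Availability = (Planned Time - Downtime) / Planned Time * 100
Uptime = 460 - 14 = 446 min
Availability = 446 / 460 * 100 = 97.0%

97.0%


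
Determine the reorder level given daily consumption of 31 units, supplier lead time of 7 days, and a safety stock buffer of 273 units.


Formula: ROP = (Daily Demand * Lead Time) + Safety Stock
Demand during lead time = 31 * 7 = 217 units
ROP = 217 + 273 = 490 units

490 units


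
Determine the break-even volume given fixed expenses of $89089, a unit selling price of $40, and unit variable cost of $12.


Formula: BEQ = Fixed Costs / (Price - Variable Cost)
Contribution margin = $40 - $12 = $28/unit
BEQ = ceil($89089 / $28/unit) = ceil(3181.75) = 3182 units

3182 units


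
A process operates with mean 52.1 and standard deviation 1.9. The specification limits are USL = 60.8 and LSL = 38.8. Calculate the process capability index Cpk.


Cpu = (60.8 - 52.1) / (3 * 1.9) = 1.53
Cpl = (52.1 - 38.8) / (3 * 1.9) = 2.33
Cpk = min(1.53, 2.33) = 1.53

1.53


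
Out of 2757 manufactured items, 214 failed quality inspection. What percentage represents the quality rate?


Formula: Quality Rate = Good Pieces / Total Pieces * 100
Good pieces = 2757 - 214 = 2543
QR = 2543 / 2757 * 100 = 92.2%

92.2%


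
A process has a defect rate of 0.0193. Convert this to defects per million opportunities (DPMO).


DPMO = defect_rate * 1000000 = 0.0193 * 1000000

19300


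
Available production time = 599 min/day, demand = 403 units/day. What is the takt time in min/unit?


Formula: Takt Time = Available Production Time / Customer Demand
Takt = 599 min/day / 403 units/day
Takt = 1.49 min/unit

1.49 min/unit


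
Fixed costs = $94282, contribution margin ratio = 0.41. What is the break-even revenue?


Formula: BER = Fixed Costs / Contribution Margin Ratio
BER = $94282 / 0.41
BER = $229956.10 (to the nearest cent)

$229956.10


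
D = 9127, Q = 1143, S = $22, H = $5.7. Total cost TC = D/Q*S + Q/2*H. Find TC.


TC = 9127/1143 * 22 + 1143/2 * 5.7

$3433.22


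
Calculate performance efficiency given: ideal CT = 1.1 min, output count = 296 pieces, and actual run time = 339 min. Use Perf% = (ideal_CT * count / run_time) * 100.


Formula: Performance = (Ideal CT * Total Count) / Run Time * 100
Ideal output time = 1.1 * 296 = 325.6 min
Performance = 325.6 / 339 * 100 = 96.0%

96.0%


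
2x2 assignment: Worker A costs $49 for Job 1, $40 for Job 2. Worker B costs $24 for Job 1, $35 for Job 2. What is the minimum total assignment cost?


Option 1: A->1 + B->2 = $49 + $35 = $84
Option 2: A->2 + B->1 = $40 + $24 = $64
Min cost = min($84, $64) = $64

$64


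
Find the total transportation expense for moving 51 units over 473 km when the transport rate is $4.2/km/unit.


TC = dist * cost * units = 473 * 4.2 * 51 = $101316.60

$101316.60


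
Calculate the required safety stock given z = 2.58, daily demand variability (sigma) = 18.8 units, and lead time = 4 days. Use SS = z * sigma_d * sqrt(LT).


Formula: SS = z * sigma_d * sqrt(LT)
sqrt(LT) = sqrt(4) = 2.0
SS = 2.58 * 18.8 * 2.0
SS = 97.0 units

97.0 units


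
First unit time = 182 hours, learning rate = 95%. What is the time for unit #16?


Formula: T_n = T_1 * (learning_rate)^(log2(n)) where learning_rate = rate/100
Doublings = log2(16) = 4
T_n = 182 * 0.95^4
T_n = 182 * 0.8145 = 148.2 hours

148.2 hours


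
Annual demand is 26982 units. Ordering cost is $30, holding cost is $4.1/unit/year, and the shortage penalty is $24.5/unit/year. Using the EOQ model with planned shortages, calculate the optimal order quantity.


Formula: EOQ* = sqrt(2DS/H) * sqrt((H+P)/P)
Base EOQ = sqrt(2*26982*30/4.1) = 628.38 units
Correction = sqrt((4.1+24.5)/24.5) = 1.08044
EOQ* = 628.38 * 1.08044 = 678.9 units

678.9 units


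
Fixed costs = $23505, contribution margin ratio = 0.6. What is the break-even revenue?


Formula: BER = Fixed Costs / Contribution Margin Ratio
BER = $23505 / 0.6
BER = $39175.00 (to the nearest cent)

$39175.00


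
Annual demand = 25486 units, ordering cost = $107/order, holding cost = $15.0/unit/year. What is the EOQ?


Formula: EOQ = sqrt(2 * D * S / H)
Numerator: 2 * 25486 * 107 = 5454004
2DS/H = 5454004 / 15.0 = 363600.3
EOQ = sqrt(363600.3) = 603.0 units

603.0 units


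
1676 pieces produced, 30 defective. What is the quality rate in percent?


Formula: Quality Rate = Good Pieces / Total Pieces * 100
Good pieces = 1676 - 30 = 1646
QR = 1646 / 1676 * 100 = 98.2%

98.2%


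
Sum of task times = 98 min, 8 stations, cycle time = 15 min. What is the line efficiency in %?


Formula: Efficiency = Sum of Task Times / (N_stations * CT) * 100
Total station capacity = 8 stations * 15 min = 120 min
Efficiency = 98 / 120 * 100 = 81.7%

81.7%


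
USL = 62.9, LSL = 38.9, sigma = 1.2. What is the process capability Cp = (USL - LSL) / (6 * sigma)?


Cp = (62.9 - 38.9) / (6 * 1.2)

3.33


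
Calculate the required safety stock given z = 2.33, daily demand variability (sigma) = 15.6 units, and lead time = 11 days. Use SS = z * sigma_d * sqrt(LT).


Formula: SS = z * sigma_d * sqrt(LT)
sqrt(LT) = sqrt(11) = 3.3166
SS = 2.33 * 15.6 * 3.3166
SS = 120.6 units

120.6 units


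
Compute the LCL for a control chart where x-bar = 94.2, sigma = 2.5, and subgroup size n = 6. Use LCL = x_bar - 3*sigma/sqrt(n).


LCL = 94.2 - 3 * 2.5 / sqrt(6)

91.14


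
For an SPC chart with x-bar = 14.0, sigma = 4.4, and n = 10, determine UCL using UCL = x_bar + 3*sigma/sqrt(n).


UCL = 14.0 + 3 * 4.4 / sqrt(10)

18.17


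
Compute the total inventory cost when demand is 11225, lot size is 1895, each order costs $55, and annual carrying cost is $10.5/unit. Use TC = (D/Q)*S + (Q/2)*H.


TC = 11225/1895 * 55 + 1895/2 * 10.5

$10274.54


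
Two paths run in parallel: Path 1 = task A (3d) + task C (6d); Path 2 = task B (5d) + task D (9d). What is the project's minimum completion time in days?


Path 1 = 3 + 6 = 9 days
Path 2 = 5 + 9 = 14 days
Duration = max(9, 14) = 14 days

14 days


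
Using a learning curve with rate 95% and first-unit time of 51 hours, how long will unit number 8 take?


Formula: T_n = T_1 * (learning_rate)^(log2(n)) where learning_rate = rate/100
Doublings = log2(8) = 3
T_n = 51 * 0.95^3
T_n = 51 * 0.8574 = 43.7 hours

43.7 hours


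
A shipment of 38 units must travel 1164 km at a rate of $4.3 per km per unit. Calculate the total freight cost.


TC = dist * cost * units = 1164 * 4.3 * 38 = $190197.60

$190197.60


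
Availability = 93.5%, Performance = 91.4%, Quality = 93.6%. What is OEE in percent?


Formula: OEE = Availability * Performance * Quality / 10000
A * P = 93.5% * 91.4% / 100 = 85.46%
OEE = 85.46% * 93.6% / 100 = 80.0%

80.0%


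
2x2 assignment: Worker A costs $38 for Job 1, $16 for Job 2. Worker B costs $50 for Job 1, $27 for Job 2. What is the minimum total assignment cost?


Option 1: A->1 + B->2 = $38 + $27 = $65
Option 2: A->2 + B->1 = $16 + $50 = $66
Min cost = min($65, $66) = $65

$65


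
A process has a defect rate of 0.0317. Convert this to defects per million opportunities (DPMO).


DPMO = defect_rate * 1000000 = 0.0317 * 1000000

31700


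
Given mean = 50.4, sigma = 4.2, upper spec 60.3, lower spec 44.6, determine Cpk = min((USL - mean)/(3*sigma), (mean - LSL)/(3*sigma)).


Cpu = (60.3 - 50.4) / (3 * 4.2) = 0.79
Cpl = (50.4 - 44.6) / (3 * 4.2) = 0.46
Cpk = min(0.79, 0.46) = 0.46

0.46


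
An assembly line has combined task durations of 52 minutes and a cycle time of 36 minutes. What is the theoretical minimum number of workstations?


Formula: N_min = ceil(Sum of Task Times / Cycle Time)
N_min = ceil(52 min / 36 min) = ceil(1.4444)
N_min = 2 stations

2


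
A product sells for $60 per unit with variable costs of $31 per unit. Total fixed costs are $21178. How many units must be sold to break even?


Formula: BEQ = Fixed Costs / (Price - Variable Cost)
Contribution margin = $60 - $31 = $29/unit
BEQ = ceil($21178 / $29/unit) = ceil(730.28) = 731 units

731 units


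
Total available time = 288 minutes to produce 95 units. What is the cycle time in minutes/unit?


Formula: CT = Available Time / Number of Units
CT = 288 min / 95 units
CT = 3.03 min/unit

3.03 min/unit


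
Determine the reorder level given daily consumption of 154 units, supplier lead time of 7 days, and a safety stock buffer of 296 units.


Formula: ROP = (Daily Demand * Lead Time) + Safety Stock
Demand during lead time = 154 * 7 = 1078 units
ROP = 1078 + 296 = 1374 units

1374 units


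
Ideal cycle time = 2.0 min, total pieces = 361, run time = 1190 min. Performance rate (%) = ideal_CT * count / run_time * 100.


Formula: Performance = (Ideal CT * Total Count) / Run Time * 100
Ideal output time = 2.0 * 361 = 722.0 min
Performance = 722.0 / 1190 * 100 = 60.7%

60.7%


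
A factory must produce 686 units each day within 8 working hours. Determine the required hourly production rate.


Formula: Production Rate = Daily Demand / Available Hours
Rate = 686 units/day / 8 hours/day
Rate = 85.8 units/hour

85.8 units/hour


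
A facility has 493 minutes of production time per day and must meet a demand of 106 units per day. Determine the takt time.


Formula: Takt Time = Available Production Time / Customer Demand
Takt = 493 min/day / 106 units/day
Takt = 4.65 min/unit

4.65 min/unit


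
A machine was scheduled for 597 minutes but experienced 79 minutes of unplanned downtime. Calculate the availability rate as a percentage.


Formula: Availability = (Planned Time - Downtime) / Planned Time * 100
Uptime = 597 - 79 = 518 min
Availability = 518 / 597 * 100 = 86.8%

86.8%


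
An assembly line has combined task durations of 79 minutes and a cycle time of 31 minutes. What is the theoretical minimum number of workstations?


Formula: N_min = ceil(Sum of Task Times / Cycle Time)
N_min = ceil(79 min / 31 min) = ceil(2.5484)
N_min = 3 stations

3


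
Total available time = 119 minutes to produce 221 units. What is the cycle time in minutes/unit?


Formula: CT = Available Time / Number of Units
CT = 119 min / 221 units
CT = 0.54 min/unit

0.54 min/unit


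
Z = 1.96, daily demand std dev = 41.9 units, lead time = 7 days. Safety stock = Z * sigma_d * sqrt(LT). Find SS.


Formula: SS = z * sigma_d * sqrt(LT)
sqrt(LT) = sqrt(7) = 2.6458
SS = 1.96 * 41.9 * 2.6458
SS = 217.3 units

217.3 units


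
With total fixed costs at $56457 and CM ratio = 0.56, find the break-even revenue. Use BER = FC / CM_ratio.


Formula: BER = Fixed Costs / Contribution Margin Ratio
BER = $56457 / 0.56
BER = $100816.07 (to the nearest cent)

$100816.07


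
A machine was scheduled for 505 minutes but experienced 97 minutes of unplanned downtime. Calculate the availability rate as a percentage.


Formula: Availability = (Planned Time - Downtime) / Planned Time * 100
Uptime = 505 - 97 = 408 min
Availability = 408 / 505 * 100 = 80.8%

80.8%


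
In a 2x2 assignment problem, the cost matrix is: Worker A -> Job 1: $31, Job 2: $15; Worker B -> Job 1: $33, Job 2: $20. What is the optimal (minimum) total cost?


Option 1: A->1 + B->2 = $31 + $20 = $51
Option 2: A->2 + B->1 = $15 + $33 = $48
Min cost = min($51, $48) = $48

$48


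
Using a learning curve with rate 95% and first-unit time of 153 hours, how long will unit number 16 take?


Formula: T_n = T_1 * (learning_rate)^(log2(n)) where learning_rate = rate/100
Doublings = log2(16) = 4
T_n = 153 * 0.95^4
T_n = 153 * 0.8145 = 124.6 hours

124.6 hours


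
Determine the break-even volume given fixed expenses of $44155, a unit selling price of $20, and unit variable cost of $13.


Formula: BEQ = Fixed Costs / (Price - Variable Cost)
Contribution margin = $20 - $13 = $7/unit
BEQ = ceil($44155 / $7/unit) = ceil(6307.86) = 6308 units

6308 units


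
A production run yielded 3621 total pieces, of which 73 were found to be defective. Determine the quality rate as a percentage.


Formula: Quality Rate = Good Pieces / Total Pieces * 100
Good pieces = 3621 - 73 = 3548
QR = 3548 / 3621 * 100 = 98.0%

98.0%


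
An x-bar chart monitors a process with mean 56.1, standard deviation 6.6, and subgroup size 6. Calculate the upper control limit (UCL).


UCL = 56.1 + 3 * 6.6 / sqrt(6)

64.18


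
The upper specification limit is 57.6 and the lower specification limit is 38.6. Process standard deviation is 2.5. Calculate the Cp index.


Cp = (57.6 - 38.6) / (6 * 2.5)

1.27


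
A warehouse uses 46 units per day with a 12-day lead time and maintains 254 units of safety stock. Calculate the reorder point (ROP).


Formula: ROP = (Daily Demand * Lead Time) + Safety Stock
Demand during lead time = 46 * 12 = 552 units
ROP = 552 + 254 = 806 units

806 units


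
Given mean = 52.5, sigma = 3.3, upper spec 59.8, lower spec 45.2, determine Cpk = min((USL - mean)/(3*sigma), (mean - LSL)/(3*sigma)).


Cpu = (59.8 - 52.5) / (3 * 3.3) = 0.74
Cpl = (52.5 - 45.2) / (3 * 3.3) = 0.74
Cpk = min(0.74, 0.74) = 0.74

0.74


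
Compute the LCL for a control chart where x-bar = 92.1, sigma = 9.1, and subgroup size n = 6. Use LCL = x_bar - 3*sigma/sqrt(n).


LCL = 92.1 - 3 * 9.1 / sqrt(6)

80.95


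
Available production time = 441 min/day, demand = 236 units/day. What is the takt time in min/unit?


Formula: Takt Time = Available Production Time / Customer Demand
Takt = 441 min/day / 236 units/day
Takt = 1.87 min/unit

1.87 min/unit


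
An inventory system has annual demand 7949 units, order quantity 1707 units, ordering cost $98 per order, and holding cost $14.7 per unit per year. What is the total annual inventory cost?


TC = 7949/1707 * 98 + 1707/2 * 14.7

$13002.81


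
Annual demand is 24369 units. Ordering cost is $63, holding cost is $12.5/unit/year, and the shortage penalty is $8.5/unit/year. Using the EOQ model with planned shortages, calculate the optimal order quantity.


Formula: EOQ* = sqrt(2DS/H) * sqrt((H+P)/P)
Base EOQ = sqrt(2*24369*63/12.5) = 495.62 units
Correction = sqrt((12.5+8.5)/8.5) = 1.57181
EOQ* = 495.62 * 1.57181 = 779.0 units

779.0 units


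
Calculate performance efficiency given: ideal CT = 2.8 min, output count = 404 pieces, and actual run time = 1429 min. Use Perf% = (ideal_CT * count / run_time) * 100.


Formula: Performance = (Ideal CT * Total Count) / Run Time * 100
Ideal output time = 2.8 * 404 = 1131.2 min
Performance = 1131.2 / 1429 * 100 = 79.2%

79.2%


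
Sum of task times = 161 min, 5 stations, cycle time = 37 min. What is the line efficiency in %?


Formula: Efficiency = Sum of Task Times / (N_stations * CT) * 100
Total station capacity = 5 stations * 37 min = 185 min
Efficiency = 161 / 185 * 100 = 87.0%

87.0%


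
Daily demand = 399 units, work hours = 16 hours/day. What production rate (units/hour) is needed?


Formula: Production Rate = Daily Demand / Available Hours
Rate = 399 units/day / 16 hours/day
Rate = 24.9 units/hour

24.9 units/hour


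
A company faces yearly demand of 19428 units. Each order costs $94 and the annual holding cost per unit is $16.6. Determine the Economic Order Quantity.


Formula: EOQ = sqrt(2 * D * S / H)
Numerator: 2 * 19428 * 94 = 3652464
2DS/H = 3652464 / 16.6 = 220028.0
EOQ = sqrt(220028.0) = 469.1 units

469.1 units


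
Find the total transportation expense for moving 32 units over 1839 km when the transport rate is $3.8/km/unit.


TC = dist * cost * units = 1839 * 3.8 * 32 = $223622.40

$223622.40


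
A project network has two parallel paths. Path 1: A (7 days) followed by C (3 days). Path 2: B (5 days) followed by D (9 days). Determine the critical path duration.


Path 1 = 7 + 3 = 10 days
Path 2 = 5 + 9 = 14 days
Duration = max(10, 14) = 14 days

14 days


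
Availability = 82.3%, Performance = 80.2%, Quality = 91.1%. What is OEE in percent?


Formula: OEE = Availability * Performance * Quality / 10000
A * P = 82.3% * 80.2% / 100 = 66.0%
OEE = 66.0% * 91.1% / 100 = 60.1%

60.1%


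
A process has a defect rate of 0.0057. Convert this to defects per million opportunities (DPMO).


DPMO = defect_rate * 1000000 = 0.0057 * 1000000

5700


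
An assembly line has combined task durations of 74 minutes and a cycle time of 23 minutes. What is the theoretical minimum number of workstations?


Formula: N_min = ceil(Sum of Task Times / Cycle Time)
N_min = ceil(74 min / 23 min) = ceil(3.2174)
N_min = 4 stations

4


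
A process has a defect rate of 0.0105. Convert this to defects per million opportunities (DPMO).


DPMO = defect_rate * 1000000 = 0.0105 * 1000000

10500


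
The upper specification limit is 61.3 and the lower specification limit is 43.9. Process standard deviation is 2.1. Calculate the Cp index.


Cp = (61.3 - 43.9) / (6 * 2.1)

1.38


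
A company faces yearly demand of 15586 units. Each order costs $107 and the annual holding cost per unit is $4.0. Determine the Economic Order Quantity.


Formula: EOQ = sqrt(2 * D * S / H)
Numerator: 2 * 15586 * 107 = 3335404
2DS/H = 3335404 / 4.0 = 833851.0
EOQ = sqrt(833851.0) = 913.2 units

913.2 units


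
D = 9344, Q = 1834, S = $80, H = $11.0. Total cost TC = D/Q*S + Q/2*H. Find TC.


TC = 9344/1834 * 80 + 1834/2 * 11.0

$10494.59


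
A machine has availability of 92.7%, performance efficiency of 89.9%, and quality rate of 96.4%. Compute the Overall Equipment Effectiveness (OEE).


Formula: OEE = Availability * Performance * Quality / 10000
A * P = 92.7% * 89.9% / 100 = 83.34%
OEE = 83.34% * 96.4% / 100 = 80.3%

80.3%


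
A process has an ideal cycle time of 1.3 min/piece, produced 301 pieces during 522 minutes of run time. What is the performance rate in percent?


Formula: Performance = (Ideal CT * Total Count) / Run Time * 100
Ideal output time = 1.3 * 301 = 391.3 min
Performance = 391.3 / 522 * 100 = 75.0%

75.0%


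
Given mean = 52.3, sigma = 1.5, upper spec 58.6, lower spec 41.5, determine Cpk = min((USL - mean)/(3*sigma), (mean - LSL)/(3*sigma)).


Cpu = (58.6 - 52.3) / (3 * 1.5) = 1.4
Cpl = (52.3 - 41.5) / (3 * 1.5) = 2.4
Cpk = min(1.4, 2.4) = 1.4

1.4


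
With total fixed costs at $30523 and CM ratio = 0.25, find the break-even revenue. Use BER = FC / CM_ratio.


Formula: BER = Fixed Costs / Contribution Margin Ratio
BER = $30523 / 0.25
BER = $122092.00 (to the nearest cent)

$122092.00


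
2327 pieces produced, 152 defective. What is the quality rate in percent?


Formula: Quality Rate = Good Pieces / Total Pieces * 100
Good pieces = 2327 - 152 = 2175
QR = 2175 / 2327 * 100 = 93.5%

93.5%


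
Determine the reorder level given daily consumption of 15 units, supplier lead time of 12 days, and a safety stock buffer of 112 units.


Formula: ROP = (Daily Demand * Lead Time) + Safety Stock
Demand during lead time = 15 * 12 = 180 units
ROP = 180 + 112 = 292 units

292 units


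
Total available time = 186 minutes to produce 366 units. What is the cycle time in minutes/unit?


Formula: CT = Available Time / Number of Units
CT = 186 min / 366 units
CT = 0.51 min/unit

0.51 min/unit


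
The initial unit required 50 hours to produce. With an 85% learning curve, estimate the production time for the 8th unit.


Formula: T_n = T_1 * (learning_rate)^(log2(n)) where learning_rate = rate/100
Doublings = log2(8) = 3
T_n = 50 * 0.85^3
T_n = 50 * 0.6141 = 30.7 hours

30.7 hours


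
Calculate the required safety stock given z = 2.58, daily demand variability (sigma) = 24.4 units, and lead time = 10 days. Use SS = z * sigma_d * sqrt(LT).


Formula: SS = z * sigma_d * sqrt(LT)
sqrt(LT) = sqrt(10) = 3.1623
SS = 2.58 * 24.4 * 3.1623
SS = 199.1 units

199.1 units


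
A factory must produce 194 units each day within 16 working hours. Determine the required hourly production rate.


Formula: Production Rate = Daily Demand / Available Hours
Rate = 194 units/day / 16 hours/day
Rate = 12.1 units/hour

12.1 units/hour


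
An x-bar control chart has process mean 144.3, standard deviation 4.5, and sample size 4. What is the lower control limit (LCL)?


LCL = 144.3 - 3 * 4.5 / sqrt(4)

137.55
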